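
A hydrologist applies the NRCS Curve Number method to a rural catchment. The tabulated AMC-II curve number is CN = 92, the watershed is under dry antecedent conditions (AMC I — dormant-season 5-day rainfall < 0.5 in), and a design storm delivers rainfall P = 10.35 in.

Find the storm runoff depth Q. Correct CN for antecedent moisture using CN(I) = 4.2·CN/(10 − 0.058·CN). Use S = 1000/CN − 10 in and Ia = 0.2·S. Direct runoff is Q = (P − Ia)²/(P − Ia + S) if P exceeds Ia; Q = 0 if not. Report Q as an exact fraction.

Dry (AMC I): CN(I) = 4.2·92/(10 − 0.058·92) = (1932/5)/(583/125) = 48300/583 ≈ 82.847
S = 1000/(48300/583) − 10 = 1000/483 in ≈ 2.070 in
Initial abstraction Ia = S/5 = (1000/483)/5 = 200/483 ≈ 0.414 in
Excess rainfall: 10.350 − 0.414 = 9.936 in; P > Ia so Q > 0
Q = (95981/9660)²/((95981/9660) + 1000/483) = (9212352361/93315600)/(115981/9660) = 9212352361/1120376460 in ≈ 8.223 in

Q = 9212352361/1120376460 in ≈ 8.223 in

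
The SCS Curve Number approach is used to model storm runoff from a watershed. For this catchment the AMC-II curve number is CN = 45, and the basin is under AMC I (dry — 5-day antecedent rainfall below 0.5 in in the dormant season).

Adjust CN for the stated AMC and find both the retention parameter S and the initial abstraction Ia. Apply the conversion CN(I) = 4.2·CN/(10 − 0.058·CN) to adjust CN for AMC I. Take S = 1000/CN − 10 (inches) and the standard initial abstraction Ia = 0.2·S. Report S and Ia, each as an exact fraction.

Dry (AMC I): CN(I) = 4.2·45/(10 − 0.058·45) = 189/(739/100) = 18900/739 ≈ 25.575
Max retention: S = 1000/(18900/739) − 10 = 5500/189 in (≈ 29.101 in)
Ia = 0.2S: 0.2·29.101 = 5.820 in (exactly 1100/189)

S = 5500/189 in ≈ 29.101 in; Ia = 1100/189 in ≈ 5.820 in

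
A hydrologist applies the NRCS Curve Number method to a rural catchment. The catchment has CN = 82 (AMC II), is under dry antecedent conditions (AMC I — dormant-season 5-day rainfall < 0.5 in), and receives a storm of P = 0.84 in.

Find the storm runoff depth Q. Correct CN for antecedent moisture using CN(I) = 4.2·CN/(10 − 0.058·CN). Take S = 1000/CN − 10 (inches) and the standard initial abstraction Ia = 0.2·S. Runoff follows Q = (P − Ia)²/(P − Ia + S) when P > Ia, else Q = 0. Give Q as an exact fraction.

Q = 0 in ≈ 0.000 in

Adjust CN=82 to AMC I: 4.2·82/(10 − 0.058·82) → (1722/5) ÷ (1311/250) = 28700/437 ≈ 65.675
Max retention: S = 1000/(28700/437) − 10 = 1500/287 in (≈ 5.226 in)
Ia = 0.2S: 0.2·5.226 = 1.045 in (exactly 300/287)
P = 0.840 ≤ Ia = 1.045 in: entire storm abstracted, Q = 0.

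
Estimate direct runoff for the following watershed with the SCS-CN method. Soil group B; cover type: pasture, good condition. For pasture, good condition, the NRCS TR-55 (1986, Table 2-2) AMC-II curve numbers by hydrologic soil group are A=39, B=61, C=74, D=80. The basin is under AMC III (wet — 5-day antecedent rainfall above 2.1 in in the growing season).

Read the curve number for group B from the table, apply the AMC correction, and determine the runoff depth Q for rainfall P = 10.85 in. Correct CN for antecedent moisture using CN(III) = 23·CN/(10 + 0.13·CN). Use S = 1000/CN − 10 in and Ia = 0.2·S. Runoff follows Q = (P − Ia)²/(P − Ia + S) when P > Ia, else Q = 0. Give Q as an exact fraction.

NRCS table: pasture, good condition, soil group B → CN(II) = 61
Wet (AMC III): CN(III) = 23·61/(10 + 0.13·61) = 1403/(1793/100) = 140300/1793 ≈ 78.249
Max retention: S = 1000/(140300/1793) − 10 = 3900/1403 in (≈ 2.780 in)
Ia = 0.2S: 0.2·2.780 = 0.556 in (exactly 780/1403)
Since P=10.850 > Ia=0.556: effective rainfall P−Ia = 288851/28060 in
Q: (288851/28060)² ÷ (366851/28060) = 83434900201/10293839060 in (≈ 8.105 in)

Q = 83434900201/10293839060 in ≈ 8.105 in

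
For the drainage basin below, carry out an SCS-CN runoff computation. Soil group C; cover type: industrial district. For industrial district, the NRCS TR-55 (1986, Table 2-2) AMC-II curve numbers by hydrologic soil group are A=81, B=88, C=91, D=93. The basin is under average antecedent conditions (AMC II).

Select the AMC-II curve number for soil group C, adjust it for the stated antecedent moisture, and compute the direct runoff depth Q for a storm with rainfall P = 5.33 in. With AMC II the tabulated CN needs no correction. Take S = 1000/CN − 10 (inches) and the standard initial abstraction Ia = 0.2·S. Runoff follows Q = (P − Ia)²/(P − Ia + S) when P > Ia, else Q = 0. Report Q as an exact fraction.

NRCS table: industrial district, soil group C → CN(II) = 91
AMC II — tabulated CN = 91 applies directly.
Retention S: 1000/CN − 10 with CN=91.000 → S = 90/91 ≈ 0.989 in
Ia = 0.2S: 0.2·0.989 = 0.198 in (exactly 18/91)
Excess rainfall: 5.330 − 0.198 = 5.132 in; P > Ia so Q > 0
Q = (46703/9100)²/((46703/9100) + 90/91) = (2181170209/82810000)/(55703/9100) = 2181170209/506897300 in ≈ 4.303 in

Q = 2181170209/506897300 in ≈ 4.303 in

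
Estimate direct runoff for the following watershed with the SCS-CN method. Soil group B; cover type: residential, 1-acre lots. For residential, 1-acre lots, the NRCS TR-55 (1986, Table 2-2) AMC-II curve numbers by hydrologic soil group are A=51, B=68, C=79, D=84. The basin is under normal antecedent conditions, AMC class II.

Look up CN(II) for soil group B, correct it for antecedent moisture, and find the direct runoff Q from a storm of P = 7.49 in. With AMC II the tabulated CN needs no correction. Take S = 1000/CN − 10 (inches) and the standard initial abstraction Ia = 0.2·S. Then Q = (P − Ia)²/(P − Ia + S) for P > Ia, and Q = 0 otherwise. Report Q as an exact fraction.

Q = 123943689/32526100 in ≈ 3.811 in

NRCS table: residential, 1-acre lots, soil group B → CN(II) = 68
AMC II — tabulated CN = 68 applies directly.
Retention S: 1000/CN − 10 with CN=68.000 → S = 80/17 ≈ 4.706 in
Ia = 0.2·(80/17) = 16/17 in ≈ 0.941 in
P − Ia = 7.490 − 0.941 = 11133/1700 ≈ 6.549 in (> 0, runoff occurs)
Q = (11133/1700)²/((11133/1700) + 80/17) = (123943689/2890000)/(19133/1700) = 123943689/32526100 in ≈ 3.811 in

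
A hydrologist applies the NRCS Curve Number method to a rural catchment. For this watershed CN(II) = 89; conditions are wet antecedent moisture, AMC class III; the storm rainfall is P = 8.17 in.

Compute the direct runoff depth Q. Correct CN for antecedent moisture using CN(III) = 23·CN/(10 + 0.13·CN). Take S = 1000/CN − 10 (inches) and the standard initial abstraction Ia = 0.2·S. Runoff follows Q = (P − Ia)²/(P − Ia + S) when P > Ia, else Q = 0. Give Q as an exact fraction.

Wet (AMC III): CN(III) = 23·89/(10 + 0.13·89) = 2047/(2157/100) = 204700/2157 ≈ 94.900
Retention S: 1000/CN − 10 with CN=94.900 → S = 1100/2047 ≈ 0.537 in
Ia = 0.2S: 0.2·0.537 = 0.107 in (exactly 220/2047)
Excess rainfall: 8.170 − 0.107 = 8.063 in; P > Ia so Q > 0
Q: (1650399/204700)² ÷ (1760399/204700) = 2723816859201/360353675300 in (≈ 7.559 in)

Q = 2723816859201/360353675300 in ≈ 7.559 in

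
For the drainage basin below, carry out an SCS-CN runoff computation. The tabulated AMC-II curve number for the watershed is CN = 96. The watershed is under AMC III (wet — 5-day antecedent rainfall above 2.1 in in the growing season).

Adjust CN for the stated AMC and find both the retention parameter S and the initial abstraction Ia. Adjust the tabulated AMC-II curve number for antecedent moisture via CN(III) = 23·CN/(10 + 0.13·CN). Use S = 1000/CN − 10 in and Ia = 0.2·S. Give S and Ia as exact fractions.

CN(III) from CN(II)=96: (23·96)/(10 + 0.13·96) = 27600/281 ≈ 98.221
Max retention: S = 1000/(27600/281) − 10 = 25/138 in (≈ 0.181 in)
Initial abstraction Ia = S/5 = (25/138)/5 = 5/138 ≈ 0.036 in

S = 25/138 in ≈ 0.181 in; Ia = 5/138 in ≈ 0.036 in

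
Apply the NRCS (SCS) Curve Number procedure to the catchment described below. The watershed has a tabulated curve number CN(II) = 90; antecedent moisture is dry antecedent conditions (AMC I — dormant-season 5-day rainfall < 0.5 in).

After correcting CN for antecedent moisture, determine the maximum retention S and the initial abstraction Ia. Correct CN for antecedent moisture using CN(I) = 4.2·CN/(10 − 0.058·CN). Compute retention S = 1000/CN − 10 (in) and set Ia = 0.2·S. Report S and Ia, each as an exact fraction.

S = 500/189 in ≈ 2.646 in; Ia = 100/189 in ≈ 0.529 in

Adjust CN=90 to AMC I: 4.2·90/(10 − 0.058·90) → 378 ÷ (239/50) = 18900/239 ≈ 79.079
Retention S: 1000/CN − 10 with CN=79.079 → S = 500/189 ≈ 2.646 in
Ia = 0.2S: 0.2·2.646 = 0.529 in (exactly 100/189)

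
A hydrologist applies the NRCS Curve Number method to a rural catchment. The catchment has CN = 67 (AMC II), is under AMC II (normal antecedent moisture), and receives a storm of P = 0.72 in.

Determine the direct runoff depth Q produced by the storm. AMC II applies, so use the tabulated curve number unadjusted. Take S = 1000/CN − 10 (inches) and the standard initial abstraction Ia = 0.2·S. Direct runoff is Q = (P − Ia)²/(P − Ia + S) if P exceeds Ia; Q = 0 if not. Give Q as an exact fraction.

Q = 0 in ≈ 0.000 in

CN(II) = 67; AMC II needs no correction.
S = 1000/67 − 10 = 330/67 in ≈ 4.925 in
Ia = 0.2·(330/67) = 66/67 in ≈ 0.985 in
P = 0.720 ≤ Ia = 0.985 in: entire storm abstracted, Q = 0.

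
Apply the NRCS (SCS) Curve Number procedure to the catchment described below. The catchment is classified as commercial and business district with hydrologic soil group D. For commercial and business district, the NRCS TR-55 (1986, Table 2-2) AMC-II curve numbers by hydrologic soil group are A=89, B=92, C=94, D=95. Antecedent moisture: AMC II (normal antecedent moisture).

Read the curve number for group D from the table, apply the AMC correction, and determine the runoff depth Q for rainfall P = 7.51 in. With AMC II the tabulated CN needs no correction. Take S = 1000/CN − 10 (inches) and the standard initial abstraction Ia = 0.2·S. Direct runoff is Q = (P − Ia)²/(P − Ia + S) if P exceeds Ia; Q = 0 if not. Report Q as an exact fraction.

Q = 197936761/28631100 in ≈ 6.913 in

NRCS table: commercial and business district, soil group D → CN(II) = 95
CN(II) = 95; AMC II needs no correction.
Max retention: S = 1000/95 − 10 = 10/19 in (≈ 0.526 in)
Ia = 0.2S: 0.2·0.526 = 0.105 in (exactly 2/19)
P − Ia = 7.510 − 0.105 = 14069/1900 ≈ 7.405 in (> 0, runoff occurs)
Q = (14069/1900)²/((14069/1900) + 10/19) = (197936761/3610000)/(15069/1900) = 197936761/28631100 in ≈ 6.913 in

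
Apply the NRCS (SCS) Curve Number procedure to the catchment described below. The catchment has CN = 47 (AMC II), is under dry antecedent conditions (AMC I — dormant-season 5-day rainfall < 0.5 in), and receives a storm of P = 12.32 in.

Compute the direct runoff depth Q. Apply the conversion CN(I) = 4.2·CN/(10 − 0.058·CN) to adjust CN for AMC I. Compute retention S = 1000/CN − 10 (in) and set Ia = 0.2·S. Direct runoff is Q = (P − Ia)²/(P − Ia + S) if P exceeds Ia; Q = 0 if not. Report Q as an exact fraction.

Adjust CN=47 to AMC I: 4.2·47/(10 − 0.058·47) → (987/5) ÷ (3637/500) = 98700/3637 ≈ 27.138
Max retention: S = 1000/(98700/3637) − 10 = 26500/987 in (≈ 26.849 in)
Ia = 0.2·(26500/987) = 5300/987 in ≈ 5.370 in
Excess rainfall: 12.320 − 5.370 = 6.950 in; P > Ia so Q > 0
Runoff Q = (P−Ia)²/(P−Ia+S) = (6.950)²/(6.950+26.849) = 7352719504/5144712825 ≈ 1.429 in

Q = 7352719504/5144712825 in ≈ 1.429 in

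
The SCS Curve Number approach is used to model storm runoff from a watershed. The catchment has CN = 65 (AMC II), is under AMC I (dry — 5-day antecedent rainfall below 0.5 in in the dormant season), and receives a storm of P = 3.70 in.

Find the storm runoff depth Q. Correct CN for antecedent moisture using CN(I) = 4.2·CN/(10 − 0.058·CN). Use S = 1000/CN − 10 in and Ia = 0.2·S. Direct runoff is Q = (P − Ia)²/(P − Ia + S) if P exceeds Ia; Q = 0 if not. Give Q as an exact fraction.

Q = 196249/2122770 in ≈ 0.092 in

Adjust CN=65 to AMC I: 4.2·65/(10 − 0.058·65) → 273 ÷ (623/100) = 3900/89 ≈ 43.820
Max retention: S = 1000/(3900/89) − 10 = 500/39 in (≈ 12.821 in)
Initial abstraction Ia = S/5 = (500/39)/5 = 100/39 ≈ 2.564 in
Excess rainfall: 3.700 − 2.564 = 1.136 in; P > Ia so Q > 0
Q: (443/390)² ÷ (5443/390) = 196249/2122770 in (≈ 0.092 in)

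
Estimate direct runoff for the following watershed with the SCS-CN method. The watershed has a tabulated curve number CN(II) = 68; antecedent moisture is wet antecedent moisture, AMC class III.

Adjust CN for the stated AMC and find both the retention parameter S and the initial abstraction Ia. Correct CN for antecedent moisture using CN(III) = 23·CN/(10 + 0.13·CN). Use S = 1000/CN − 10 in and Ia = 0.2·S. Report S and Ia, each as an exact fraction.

S = 800/391 in ≈ 2.046 in; Ia = 160/391 in ≈ 0.409 in

CN(III) from CN(II)=68: (23·68)/(10 + 0.13·68) = 39100/471 ≈ 83.015
Max retention: S = 1000/(39100/471) − 10 = 800/391 in (≈ 2.046 in)
Initial abstraction Ia = S/5 = (800/391)/5 = 160/391 ≈ 0.409 in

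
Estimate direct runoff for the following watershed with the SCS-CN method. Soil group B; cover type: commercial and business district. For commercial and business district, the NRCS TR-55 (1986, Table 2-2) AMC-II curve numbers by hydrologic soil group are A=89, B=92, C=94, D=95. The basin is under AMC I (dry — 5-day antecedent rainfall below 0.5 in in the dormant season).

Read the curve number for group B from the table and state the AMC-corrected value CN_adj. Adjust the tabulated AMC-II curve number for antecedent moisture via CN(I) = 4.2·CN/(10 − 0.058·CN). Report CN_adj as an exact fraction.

CN_adj = 48300/583 ≈ 82.847

NRCS table: commercial and business district, soil group B → CN(II) = 92
CN(I) from CN(II)=92: (4.2·92)/(10 − 0.058·92) = 48300/583 ≈ 82.847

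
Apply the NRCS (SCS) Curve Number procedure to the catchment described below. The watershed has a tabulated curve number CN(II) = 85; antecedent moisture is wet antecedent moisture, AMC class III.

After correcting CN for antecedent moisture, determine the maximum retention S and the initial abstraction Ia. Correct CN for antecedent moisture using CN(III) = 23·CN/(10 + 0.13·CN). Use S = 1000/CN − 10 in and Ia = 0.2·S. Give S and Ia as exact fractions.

Wet (AMC III): CN(III) = 23·85/(10 + 0.13·85) = 1955/(421/20) = 39100/421 ≈ 92.874
Retention S: 1000/CN − 10 with CN=92.874 → S = 300/391 ≈ 0.767 in
Initial abstraction Ia = S/5 = (300/391)/5 = 60/391 ≈ 0.153 in

S = 300/391 in ≈ 0.767 in; Ia = 60/391 in ≈ 0.153 in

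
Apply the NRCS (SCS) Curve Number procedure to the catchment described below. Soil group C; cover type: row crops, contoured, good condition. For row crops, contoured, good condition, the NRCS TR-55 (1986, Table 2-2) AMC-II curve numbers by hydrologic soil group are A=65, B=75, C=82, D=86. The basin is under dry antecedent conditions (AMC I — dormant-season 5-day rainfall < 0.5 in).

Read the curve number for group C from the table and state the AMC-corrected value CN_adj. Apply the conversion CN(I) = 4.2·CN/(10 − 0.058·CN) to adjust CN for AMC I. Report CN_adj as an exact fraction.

NRCS table: row crops, contoured, good condition, soil group C → CN(II) = 82
CN(I) from CN(II)=82: (4.2·82)/(10 − 0.058·82) = 28700/437 ≈ 65.675

CN_adj = 28700/437 ≈ 65.675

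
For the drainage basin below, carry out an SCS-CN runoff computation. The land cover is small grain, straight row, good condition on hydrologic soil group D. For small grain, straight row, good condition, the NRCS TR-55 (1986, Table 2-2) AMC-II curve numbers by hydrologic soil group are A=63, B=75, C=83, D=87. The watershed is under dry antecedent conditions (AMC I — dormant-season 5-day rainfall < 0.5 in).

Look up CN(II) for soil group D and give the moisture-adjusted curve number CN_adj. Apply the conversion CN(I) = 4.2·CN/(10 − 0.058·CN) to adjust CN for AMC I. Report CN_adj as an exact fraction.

NRCS table: small grain, straight row, good condition, soil group D → CN(II) = 87
Adjust CN=87 to AMC I: 4.2·87/(10 − 0.058·87) → (1827/5) ÷ (2477/500) = 182700/2477 ≈ 73.759

CN_adj = 182700/2477 ≈ 73.759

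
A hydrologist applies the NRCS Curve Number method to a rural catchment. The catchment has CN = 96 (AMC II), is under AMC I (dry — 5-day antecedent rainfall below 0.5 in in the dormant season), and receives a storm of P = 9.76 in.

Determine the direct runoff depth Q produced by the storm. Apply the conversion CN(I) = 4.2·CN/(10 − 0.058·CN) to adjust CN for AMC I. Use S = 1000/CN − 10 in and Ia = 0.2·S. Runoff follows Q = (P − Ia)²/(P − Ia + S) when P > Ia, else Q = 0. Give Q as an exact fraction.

CN(I) from CN(II)=96: (4.2·96)/(10 − 0.058·96) = 25200/277 ≈ 90.975
Retention S: 1000/CN − 10 with CN=90.975 → S = 125/126 ≈ 0.992 in
Ia = 0.2·(125/126) = 25/126 in ≈ 0.198 in
Excess rainfall: 9.760 − 0.198 = 9.562 in; P > Ia so Q > 0
Q: (30119/3150)² ÷ (16622/1575) = 907154161/104718600 in (≈ 8.663 in)

Q = 907154161/104718600 in ≈ 8.663 in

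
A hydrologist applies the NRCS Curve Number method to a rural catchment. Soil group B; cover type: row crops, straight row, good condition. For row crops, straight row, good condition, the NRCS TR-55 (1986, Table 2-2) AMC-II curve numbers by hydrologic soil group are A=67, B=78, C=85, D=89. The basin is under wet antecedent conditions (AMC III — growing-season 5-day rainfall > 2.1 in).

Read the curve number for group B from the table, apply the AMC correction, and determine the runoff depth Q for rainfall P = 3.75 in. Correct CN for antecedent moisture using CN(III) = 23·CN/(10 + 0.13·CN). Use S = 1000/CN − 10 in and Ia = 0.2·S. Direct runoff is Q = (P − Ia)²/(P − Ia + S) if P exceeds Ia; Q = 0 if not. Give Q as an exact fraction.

NRCS table: row crops, straight row, good condition, soil group B → CN(II) = 78
Adjust CN=78 to AMC III: 23·78/(10 + 0.13·78) → 1794 ÷ (1007/50) = 89700/1007 ≈ 89.076
Max retention: S = 1000/(89700/1007) − 10 = 1100/897 in (≈ 1.226 in)
Ia = 0.2S: 0.2·1.226 = 0.245 in (exactly 220/897)
Excess rainfall: 3.750 − 0.245 = 3.505 in; P > Ia so Q > 0
Q = (12575/3588)²/((12575/3588) + 1100/897) = (158130625/12873744)/(16975/3588) = 6325225/2436252 in ≈ 2.596 in

Q = 6325225/2436252 in ≈ 2.596 in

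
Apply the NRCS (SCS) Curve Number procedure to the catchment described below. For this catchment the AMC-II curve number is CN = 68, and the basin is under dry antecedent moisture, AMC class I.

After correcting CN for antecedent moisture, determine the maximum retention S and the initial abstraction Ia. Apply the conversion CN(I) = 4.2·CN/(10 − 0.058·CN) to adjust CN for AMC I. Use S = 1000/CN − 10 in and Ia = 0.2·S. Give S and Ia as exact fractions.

S = 4000/357 in ≈ 11.204 in; Ia = 800/357 in ≈ 2.241 in

Adjust CN=68 to AMC I: 4.2·68/(10 − 0.058·68) → (1428/5) ÷ (757/125) = 35700/757 ≈ 47.160
S = 1000/(35700/757) − 10 = 4000/357 in ≈ 11.204 in
Ia = 0.2S: 0.2·11.204 = 2.241 in (exactly 800/357)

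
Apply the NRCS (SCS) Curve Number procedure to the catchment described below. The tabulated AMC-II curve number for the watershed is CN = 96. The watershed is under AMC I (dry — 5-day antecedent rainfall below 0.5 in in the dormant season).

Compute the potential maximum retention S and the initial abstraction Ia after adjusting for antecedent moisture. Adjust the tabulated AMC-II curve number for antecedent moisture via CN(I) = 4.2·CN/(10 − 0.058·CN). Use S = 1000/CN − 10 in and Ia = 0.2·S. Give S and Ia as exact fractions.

CN(I) from CN(II)=96: (4.2·96)/(10 − 0.058·96) = 25200/277 ≈ 90.975
Retention S: 1000/CN − 10 with CN=90.975 → S = 125/126 ≈ 0.992 in
Ia = 0.2·(125/126) = 25/126 in ≈ 0.198 in

S = 125/126 in ≈ 0.992 in; Ia = 25/126 in ≈ 0.198 in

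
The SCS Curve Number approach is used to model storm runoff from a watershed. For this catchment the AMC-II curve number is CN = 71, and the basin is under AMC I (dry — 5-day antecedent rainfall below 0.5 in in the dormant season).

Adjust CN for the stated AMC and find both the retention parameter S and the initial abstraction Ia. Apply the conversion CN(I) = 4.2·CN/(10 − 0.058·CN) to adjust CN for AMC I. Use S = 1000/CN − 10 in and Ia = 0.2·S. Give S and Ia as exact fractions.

CN(I) from CN(II)=71: (4.2·71)/(10 − 0.058·71) = 149100/2941 ≈ 50.697
Max retention: S = 1000/(149100/2941) − 10 = 14500/1491 in (≈ 9.725 in)
Initial abstraction Ia = S/5 = (14500/1491)/5 = 2900/1491 ≈ 1.945 in

S = 14500/1491 in ≈ 9.725 in; Ia = 2900/1491 in ≈ 1.945 in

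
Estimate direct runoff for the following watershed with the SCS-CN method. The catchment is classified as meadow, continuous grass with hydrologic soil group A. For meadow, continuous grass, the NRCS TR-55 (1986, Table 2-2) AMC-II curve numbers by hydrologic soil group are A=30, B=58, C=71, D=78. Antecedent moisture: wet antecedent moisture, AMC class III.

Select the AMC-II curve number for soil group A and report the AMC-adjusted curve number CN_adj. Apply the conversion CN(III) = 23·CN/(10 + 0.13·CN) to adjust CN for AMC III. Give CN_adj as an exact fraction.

NRCS table: meadow, continuous grass, soil group A → CN(II) = 30
Adjust CN=30 to AMC III: 23·30/(10 + 0.13·30) → 690 ÷ (139/10) = 6900/139 ≈ 49.640

CN_adj = 6900/139 ≈ 49.640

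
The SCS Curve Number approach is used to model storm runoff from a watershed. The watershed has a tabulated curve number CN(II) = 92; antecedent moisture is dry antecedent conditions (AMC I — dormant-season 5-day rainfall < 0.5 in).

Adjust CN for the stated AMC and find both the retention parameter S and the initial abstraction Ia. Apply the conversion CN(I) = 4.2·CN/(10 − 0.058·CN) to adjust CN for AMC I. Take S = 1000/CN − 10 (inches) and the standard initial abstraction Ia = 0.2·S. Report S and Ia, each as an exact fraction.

Adjust CN=92 to AMC I: 4.2·92/(10 − 0.058·92) → (1932/5) ÷ (583/125) = 48300/583 ≈ 82.847
S = 1000/(48300/583) − 10 = 1000/483 in ≈ 2.070 in
Ia = 0.2S: 0.2·2.070 = 0.414 in (exactly 200/483)

S = 1000/483 in ≈ 2.070 in; Ia = 200/483 in ≈ 0.414 in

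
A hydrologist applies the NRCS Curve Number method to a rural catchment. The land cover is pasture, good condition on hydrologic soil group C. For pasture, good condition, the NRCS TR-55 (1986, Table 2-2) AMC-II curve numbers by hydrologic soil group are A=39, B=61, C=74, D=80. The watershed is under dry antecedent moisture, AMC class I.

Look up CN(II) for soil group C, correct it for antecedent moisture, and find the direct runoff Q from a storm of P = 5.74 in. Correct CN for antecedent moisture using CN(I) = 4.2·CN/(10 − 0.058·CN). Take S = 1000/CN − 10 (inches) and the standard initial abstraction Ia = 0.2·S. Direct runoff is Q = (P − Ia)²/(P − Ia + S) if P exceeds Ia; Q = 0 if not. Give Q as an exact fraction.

NRCS table: pasture, good condition, soil group C → CN(II) = 74
Dry (AMC I): CN(I) = 4.2·74/(10 − 0.058·74) = (1554/5)/(1427/250) = 77700/1427 ≈ 54.450
Retention S: 1000/CN − 10 with CN=54.450 → S = 6500/777 ≈ 8.366 in
Ia = 0.2·(6500/777) = 1300/777 in ≈ 1.673 in
Excess rainfall: 5.740 − 1.673 = 4.067 in; P > Ia so Q > 0
Q: (157999/38850)² ÷ (482999/38850) = 24963684001/18764511150 in (≈ 1.330 in)

Q = 24963684001/18764511150 in ≈ 1.330 in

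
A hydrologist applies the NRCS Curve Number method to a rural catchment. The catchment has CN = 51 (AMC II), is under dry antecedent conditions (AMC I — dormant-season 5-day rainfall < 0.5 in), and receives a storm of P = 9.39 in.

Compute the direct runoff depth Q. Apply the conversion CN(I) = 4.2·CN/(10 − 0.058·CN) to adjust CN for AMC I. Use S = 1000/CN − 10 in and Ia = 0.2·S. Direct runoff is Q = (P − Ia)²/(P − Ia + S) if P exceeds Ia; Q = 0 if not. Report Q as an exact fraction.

CN(I) from CN(II)=51: (4.2·51)/(10 − 0.058·51) = 15300/503 ≈ 30.417
Max retention: S = 1000/(15300/503) − 10 = 3500/153 in (≈ 22.876 in)
Ia = 0.2·(3500/153) = 700/153 in ≈ 4.575 in
P − Ia = 9.390 − 4.575 = 73667/15300 ≈ 4.815 in (> 0, runoff occurs)
Runoff Q = (P−Ia)²/(P−Ia+S) = (4.815)²/(4.815+22.876) = 5426826889/6482105100 ≈ 0.837 in

Q = 5426826889/6482105100 in ≈ 0.837 in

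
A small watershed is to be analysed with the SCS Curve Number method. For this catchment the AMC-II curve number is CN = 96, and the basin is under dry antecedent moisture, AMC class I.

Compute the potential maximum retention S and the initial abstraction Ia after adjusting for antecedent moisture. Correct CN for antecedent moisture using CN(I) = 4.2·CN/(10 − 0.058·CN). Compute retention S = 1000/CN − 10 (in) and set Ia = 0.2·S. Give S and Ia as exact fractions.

S = 125/126 in ≈ 0.992 in; Ia = 25/126 in ≈ 0.198 in

Dry (AMC I): CN(I) = 4.2·96/(10 − 0.058·96) = (2016/5)/(554/125) = 25200/277 ≈ 90.975
Max retention: S = 1000/(25200/277) − 10 = 125/126 in (≈ 0.992 in)
Initial abstraction Ia = S/5 = (125/126)/5 = 25/126 ≈ 0.198 in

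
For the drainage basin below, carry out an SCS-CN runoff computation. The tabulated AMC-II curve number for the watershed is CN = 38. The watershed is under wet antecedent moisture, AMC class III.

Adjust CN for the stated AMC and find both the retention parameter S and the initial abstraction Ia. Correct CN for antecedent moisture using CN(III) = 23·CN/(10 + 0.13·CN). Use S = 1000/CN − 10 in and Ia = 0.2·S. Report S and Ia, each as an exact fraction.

Adjust CN=38 to AMC III: 23·38/(10 + 0.13·38) → 874 ÷ (747/50) = 43700/747 ≈ 58.501
Max retention: S = 1000/(43700/747) − 10 = 3100/437 in (≈ 7.094 in)
Initial abstraction Ia = S/5 = (3100/437)/5 = 620/437 ≈ 1.419 in

S = 3100/437 in ≈ 7.094 in; Ia = 620/437 in ≈ 1.419 in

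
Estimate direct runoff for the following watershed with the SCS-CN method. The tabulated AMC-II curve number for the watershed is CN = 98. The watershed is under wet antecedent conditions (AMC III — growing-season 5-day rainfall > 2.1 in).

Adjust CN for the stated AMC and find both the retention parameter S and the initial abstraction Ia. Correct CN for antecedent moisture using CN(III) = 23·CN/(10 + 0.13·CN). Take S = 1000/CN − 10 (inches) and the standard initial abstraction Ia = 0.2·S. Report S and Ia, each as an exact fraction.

Wet (AMC III): CN(III) = 23·98/(10 + 0.13·98) = 2254/(1137/50) = 112700/1137 ≈ 99.120
Max retention: S = 1000/(112700/1137) − 10 = 100/1127 in (≈ 0.089 in)
Ia = 0.2·(100/1127) = 20/1127 in ≈ 0.018 in

S = 100/1127 in ≈ 0.089 in; Ia = 20/1127 in ≈ 0.018 in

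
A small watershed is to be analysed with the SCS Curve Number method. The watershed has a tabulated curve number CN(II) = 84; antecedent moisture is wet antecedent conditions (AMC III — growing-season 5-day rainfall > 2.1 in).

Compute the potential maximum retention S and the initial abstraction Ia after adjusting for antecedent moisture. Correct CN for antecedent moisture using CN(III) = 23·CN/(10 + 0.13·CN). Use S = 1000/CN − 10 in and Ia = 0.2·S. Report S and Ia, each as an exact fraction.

CN(III) from CN(II)=84: (23·84)/(10 + 0.13·84) = 48300/523 ≈ 92.352
Retention S: 1000/CN − 10 with CN=92.352 → S = 400/483 ≈ 0.828 in
Ia = 0.2S: 0.2·0.828 = 0.166 in (exactly 80/483)

S = 400/483 in ≈ 0.828 in; Ia = 80/483 in ≈ 0.166 in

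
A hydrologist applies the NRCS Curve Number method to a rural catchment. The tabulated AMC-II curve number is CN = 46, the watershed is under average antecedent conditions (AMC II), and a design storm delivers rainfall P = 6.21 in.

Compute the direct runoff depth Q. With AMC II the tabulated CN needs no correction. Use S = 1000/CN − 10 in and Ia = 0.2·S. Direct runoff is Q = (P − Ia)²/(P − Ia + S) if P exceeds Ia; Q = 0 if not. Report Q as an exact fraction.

CN(II) = 46; AMC II needs no correction.
S = 1000/46 − 10 = 270/23 in ≈ 11.739 in
Ia = 0.2·(270/23) = 54/23 in ≈ 2.348 in
Since P=6.210 > Ia=2.348: effective rainfall P−Ia = 8883/2300 in
Runoff Q = (P−Ia)²/(P−Ia+S) = (3.862)²/(3.862+11.739) = 974169/1018900 ≈ 0.956 in

Q = 974169/1018900 in ≈ 0.956 in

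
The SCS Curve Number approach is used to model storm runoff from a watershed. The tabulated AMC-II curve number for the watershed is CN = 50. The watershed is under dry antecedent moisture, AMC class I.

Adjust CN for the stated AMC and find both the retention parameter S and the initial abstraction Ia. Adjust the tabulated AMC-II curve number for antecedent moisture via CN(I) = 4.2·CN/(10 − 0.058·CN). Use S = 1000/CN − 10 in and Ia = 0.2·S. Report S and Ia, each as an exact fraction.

Adjust CN=50 to AMC I: 4.2·50/(10 − 0.058·50) → 210 ÷ (71/10) = 2100/71 ≈ 29.577
S = 1000/(2100/71) − 10 = 500/21 in ≈ 23.810 in
Ia = 0.2·(500/21) = 100/21 in ≈ 4.762 in

S = 500/21 in ≈ 23.810 in; Ia = 100/21 in ≈ 4.762 in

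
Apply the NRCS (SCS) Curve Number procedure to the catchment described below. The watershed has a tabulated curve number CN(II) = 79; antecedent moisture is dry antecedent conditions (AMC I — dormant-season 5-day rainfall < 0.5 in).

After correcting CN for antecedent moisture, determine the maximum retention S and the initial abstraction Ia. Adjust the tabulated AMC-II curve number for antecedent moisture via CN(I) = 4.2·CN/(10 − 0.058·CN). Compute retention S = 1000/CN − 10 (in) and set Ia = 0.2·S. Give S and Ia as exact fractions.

S = 500/79 in ≈ 6.329 in; Ia = 100/79 in ≈ 1.266 in

Adjust CN=79 to AMC I: 4.2·79/(10 − 0.058·79) → (1659/5) ÷ (2709/500) = 7900/129 ≈ 61.240
S = 1000/(7900/129) − 10 = 500/79 in ≈ 6.329 in
Ia = 0.2·(500/79) = 100/79 in ≈ 1.266 in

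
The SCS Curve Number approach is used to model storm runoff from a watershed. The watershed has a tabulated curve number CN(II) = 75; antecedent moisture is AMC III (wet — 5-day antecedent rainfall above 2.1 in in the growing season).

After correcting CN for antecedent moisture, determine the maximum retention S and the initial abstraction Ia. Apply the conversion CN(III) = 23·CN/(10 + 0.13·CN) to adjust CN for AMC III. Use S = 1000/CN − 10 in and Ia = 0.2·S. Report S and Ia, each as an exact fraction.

S = 100/69 in ≈ 1.449 in; Ia = 20/69 in ≈ 0.290 in

Adjust CN=75 to AMC III: 23·75/(10 + 0.13·75) → 1725 ÷ (79/4) = 6900/79 ≈ 87.342
Retention S: 1000/CN − 10 with CN=87.342 → S = 100/69 ≈ 1.449 in
Initial abstraction Ia = S/5 = (100/69)/5 = 20/69 ≈ 0.290 in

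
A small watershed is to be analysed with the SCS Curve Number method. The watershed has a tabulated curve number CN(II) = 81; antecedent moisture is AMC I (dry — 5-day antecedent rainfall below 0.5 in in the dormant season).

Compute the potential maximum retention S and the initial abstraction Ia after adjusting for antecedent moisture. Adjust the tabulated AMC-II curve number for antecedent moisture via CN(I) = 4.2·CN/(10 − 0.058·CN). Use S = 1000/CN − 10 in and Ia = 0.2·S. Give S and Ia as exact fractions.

Adjust CN=81 to AMC I: 4.2·81/(10 − 0.058·81) → (1701/5) ÷ (2651/500) = 170100/2651 ≈ 64.164
Max retention: S = 1000/(170100/2651) − 10 = 9500/1701 in (≈ 5.585 in)
Ia = 0.2S: 0.2·5.585 = 1.117 in (exactly 1900/1701)

S = 9500/1701 in ≈ 5.585 in; Ia = 1900/1701 in ≈ 1.117 in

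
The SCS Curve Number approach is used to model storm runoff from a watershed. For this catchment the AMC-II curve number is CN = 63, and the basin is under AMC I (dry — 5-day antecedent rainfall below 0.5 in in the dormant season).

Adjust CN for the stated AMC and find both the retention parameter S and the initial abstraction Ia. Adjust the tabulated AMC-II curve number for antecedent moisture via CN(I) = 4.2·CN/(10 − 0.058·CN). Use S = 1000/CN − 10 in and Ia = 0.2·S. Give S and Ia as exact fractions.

Adjust CN=63 to AMC I: 4.2·63/(10 − 0.058·63) → (1323/5) ÷ (3173/500) = 132300/3173 ≈ 41.696
Retention S: 1000/CN − 10 with CN=41.696 → S = 18500/1323 ≈ 13.983 in
Initial abstraction Ia = S/5 = (18500/1323)/5 = 3700/1323 ≈ 2.797 in

S = 18500/1323 in ≈ 13.983 in; Ia = 3700/1323 in ≈ 2.797 in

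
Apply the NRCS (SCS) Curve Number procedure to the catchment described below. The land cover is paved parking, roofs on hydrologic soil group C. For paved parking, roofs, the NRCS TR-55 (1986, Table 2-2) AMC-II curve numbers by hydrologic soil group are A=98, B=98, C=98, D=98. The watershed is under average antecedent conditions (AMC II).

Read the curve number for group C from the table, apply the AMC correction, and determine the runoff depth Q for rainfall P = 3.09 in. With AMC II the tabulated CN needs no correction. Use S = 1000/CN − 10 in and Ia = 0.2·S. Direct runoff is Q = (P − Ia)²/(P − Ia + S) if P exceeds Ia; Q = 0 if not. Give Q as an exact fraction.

NRCS table: paved parking, roofs, soil group C → CN(II) = 98
Average conditions: CN = 98 (no AMC adjustment).
S = 1000/98 − 10 = 10/49 in ≈ 0.204 in
Ia = 0.2S: 0.2·0.204 = 0.041 in (exactly 2/49)
Excess rainfall: 3.090 − 0.041 = 3.049 in; P > Ia so Q > 0
Runoff Q = (P−Ia)²/(P−Ia+S) = (3.049)²/(3.049+0.204) = 223233481/78110900 ≈ 2.858 in

Q = 223233481/78110900 in ≈ 2.858 in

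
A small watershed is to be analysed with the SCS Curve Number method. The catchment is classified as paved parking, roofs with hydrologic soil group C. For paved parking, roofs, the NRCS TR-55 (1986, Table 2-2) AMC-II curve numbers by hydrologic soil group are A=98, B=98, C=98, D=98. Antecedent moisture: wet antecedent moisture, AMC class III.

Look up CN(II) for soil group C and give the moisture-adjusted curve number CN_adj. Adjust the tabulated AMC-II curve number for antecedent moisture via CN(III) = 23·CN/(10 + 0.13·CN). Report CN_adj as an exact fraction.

CN_adj = 112700/1137 ≈ 99.120

NRCS table: paved parking, roofs, soil group C → CN(II) = 98
Adjust CN=98 to AMC III: 23·98/(10 + 0.13·98) → 2254 ÷ (1137/50) = 112700/1137 ≈ 99.120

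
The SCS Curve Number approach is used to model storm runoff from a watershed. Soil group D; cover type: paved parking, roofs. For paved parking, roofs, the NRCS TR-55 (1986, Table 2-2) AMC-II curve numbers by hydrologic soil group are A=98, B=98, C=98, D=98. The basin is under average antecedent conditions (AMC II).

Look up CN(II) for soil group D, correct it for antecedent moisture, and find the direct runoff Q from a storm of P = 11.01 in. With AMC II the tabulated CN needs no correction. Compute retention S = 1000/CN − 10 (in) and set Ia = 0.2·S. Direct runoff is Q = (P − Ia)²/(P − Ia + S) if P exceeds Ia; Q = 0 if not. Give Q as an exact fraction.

NRCS table: paved parking, roofs, soil group D → CN(II) = 98
Average conditions: CN = 98 (no AMC adjustment).
Retention S: 1000/CN − 10 with CN=98.000 → S = 10/49 ≈ 0.204 in
Ia = 0.2·(10/49) = 2/49 in ≈ 0.041 in
P − Ia = 11.010 − 0.041 = 53749/4900 ≈ 10.969 in (> 0, runoff occurs)
Runoff Q = (P−Ia)²/(P−Ia+S) = (10.969)²/(10.969+0.204) = 2888955001/268270100 ≈ 10.769 in

Q = 2888955001/268270100 in ≈ 10.769 in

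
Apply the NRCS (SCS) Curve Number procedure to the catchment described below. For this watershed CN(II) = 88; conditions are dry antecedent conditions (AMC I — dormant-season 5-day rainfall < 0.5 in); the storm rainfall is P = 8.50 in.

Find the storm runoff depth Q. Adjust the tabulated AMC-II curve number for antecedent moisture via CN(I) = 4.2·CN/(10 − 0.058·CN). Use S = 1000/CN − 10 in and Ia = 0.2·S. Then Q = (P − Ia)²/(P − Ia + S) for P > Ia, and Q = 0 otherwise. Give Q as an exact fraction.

Adjust CN=88 to AMC I: 4.2·88/(10 − 0.058·88) → (1848/5) ÷ (612/125) = 3850/51 ≈ 75.490
Retention S: 1000/CN − 10 with CN=75.490 → S = 250/77 ≈ 3.247 in
Initial abstraction Ia = S/5 = (250/77)/5 = 50/77 ≈ 0.649 in
Since P=8.500 > Ia=0.649: effective rainfall P−Ia = 1209/154 in
Runoff Q = (P−Ia)²/(P−Ia+S) = (7.851)²/(7.851+3.247) = 1461681/263186 ≈ 5.554 in

Q = 1461681/263186 in ≈ 5.554 in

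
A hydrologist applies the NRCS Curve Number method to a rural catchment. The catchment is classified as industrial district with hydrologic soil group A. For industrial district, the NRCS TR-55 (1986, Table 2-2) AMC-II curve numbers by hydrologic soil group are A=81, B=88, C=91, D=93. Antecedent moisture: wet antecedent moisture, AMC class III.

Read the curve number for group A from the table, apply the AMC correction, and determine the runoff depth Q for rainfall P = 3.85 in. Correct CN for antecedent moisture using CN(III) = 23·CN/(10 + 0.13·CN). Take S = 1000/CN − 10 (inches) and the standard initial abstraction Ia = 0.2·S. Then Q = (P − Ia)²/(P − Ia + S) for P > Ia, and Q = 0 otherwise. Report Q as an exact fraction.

NRCS table: industrial district, soil group A → CN(II) = 81
Adjust CN=81 to AMC III: 23·81/(10 + 0.13·81) → 1863 ÷ (2053/100) = 186300/2053 ≈ 90.745
Retention S: 1000/CN − 10 with CN=90.745 → S = 1900/1863 ≈ 1.020 in
Ia = 0.2·(1900/1863) = 380/1863 in ≈ 0.204 in
Since P=3.850 > Ia=0.204: effective rainfall P−Ia = 135851/37260 in
Q: (135851/37260)² ÷ (173851/37260) = 18455494201/6477688260 in (≈ 2.849 in)

Q = 18455494201/6477688260 in ≈ 2.849 in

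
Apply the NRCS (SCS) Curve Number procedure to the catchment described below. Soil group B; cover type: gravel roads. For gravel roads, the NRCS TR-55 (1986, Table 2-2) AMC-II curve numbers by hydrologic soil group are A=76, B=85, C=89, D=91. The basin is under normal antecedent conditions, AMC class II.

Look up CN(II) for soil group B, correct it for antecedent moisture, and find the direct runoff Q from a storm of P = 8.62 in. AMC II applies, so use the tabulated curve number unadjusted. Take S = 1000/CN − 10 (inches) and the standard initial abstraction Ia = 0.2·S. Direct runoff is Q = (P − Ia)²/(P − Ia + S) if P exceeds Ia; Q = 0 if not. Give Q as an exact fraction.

NRCS table: gravel roads, soil group B → CN(II) = 85
Average conditions: CN = 85 (no AMC adjustment).
Max retention: S = 1000/85 − 10 = 30/17 in (≈ 1.765 in)
Ia = 0.2S: 0.2·1.765 = 0.353 in (exactly 6/17)
Since P=8.620 > Ia=0.353: effective rainfall P−Ia = 7027/850 in
Runoff Q = (P−Ia)²/(P−Ia+S) = (8.267)²/(8.267+1.765) = 49378729/7247950 ≈ 6.813 in

Q = 49378729/7247950 in ≈ 6.813 in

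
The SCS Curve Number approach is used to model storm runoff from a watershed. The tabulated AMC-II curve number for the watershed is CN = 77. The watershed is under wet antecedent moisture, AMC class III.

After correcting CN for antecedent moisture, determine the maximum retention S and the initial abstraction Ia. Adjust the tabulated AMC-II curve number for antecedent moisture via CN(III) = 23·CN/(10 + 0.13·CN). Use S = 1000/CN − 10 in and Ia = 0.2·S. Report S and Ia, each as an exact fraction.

S = 100/77 in ≈ 1.299 in; Ia = 20/77 in ≈ 0.260 in

Wet (AMC III): CN(III) = 23·77/(10 + 0.13·77) = 1771/(2001/100) = 7700/87 ≈ 88.506
Retention S: 1000/CN − 10 with CN=88.506 → S = 100/77 ≈ 1.299 in
Ia = 0.2·(100/77) = 20/77 in ≈ 0.260 in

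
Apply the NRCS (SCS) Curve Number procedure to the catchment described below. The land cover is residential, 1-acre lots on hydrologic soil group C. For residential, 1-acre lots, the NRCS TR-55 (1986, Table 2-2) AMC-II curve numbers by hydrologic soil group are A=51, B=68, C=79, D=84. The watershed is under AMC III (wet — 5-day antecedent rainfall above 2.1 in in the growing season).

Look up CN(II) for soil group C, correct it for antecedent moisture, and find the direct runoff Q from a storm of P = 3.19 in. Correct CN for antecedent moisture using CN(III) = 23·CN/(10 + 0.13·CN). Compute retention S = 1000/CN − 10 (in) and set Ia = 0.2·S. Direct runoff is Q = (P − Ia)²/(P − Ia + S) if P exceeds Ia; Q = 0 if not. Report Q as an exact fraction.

NRCS table: residential, 1-acre lots, soil group C → CN(II) = 79
CN(III) from CN(II)=79: (23·79)/(10 + 0.13·79) = 181700/2027 ≈ 89.640
Retention S: 1000/CN − 10 with CN=89.640 → S = 2100/1817 ≈ 1.156 in
Initial abstraction Ia = S/5 = (2100/1817)/5 = 420/1817 ≈ 0.231 in
P − Ia = 3.190 − 0.231 = 537623/181700 ≈ 2.959 in (> 0, runoff occurs)
Q = (537623/181700)²/((537623/181700) + 2100/1817) = (289038490129/33014890000)/(747623/181700) = 289038490129/135843099100 in ≈ 2.128 in

Q = 289038490129/135843099100 in ≈ 2.128 in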